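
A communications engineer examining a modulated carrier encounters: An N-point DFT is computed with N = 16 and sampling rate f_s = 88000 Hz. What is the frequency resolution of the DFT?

DFT frequency resolution = f_s / N
= 88000 / 16 = 5500 Hz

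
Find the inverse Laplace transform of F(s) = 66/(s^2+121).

Standard pair: w/(s^2+w^2) <-> sin(wt)*u(t)
Recognize w^2 = 121, so w = 11; numerator 66 = 6*11.
f(t) = 6*sin(11t)*u(t)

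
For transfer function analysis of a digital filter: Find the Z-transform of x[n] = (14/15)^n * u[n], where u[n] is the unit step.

The Z-transform of a^n * u[n] is z/(z-a) for |z| > |a|.
Here a = 14/15, so X(z) = z/(z - (14/15)) = 15z/(15z - 14)
ROC: |z| > 14/15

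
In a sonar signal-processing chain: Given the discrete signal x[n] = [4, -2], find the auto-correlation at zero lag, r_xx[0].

The auto-correlation at zero lag r_xx[0] equals the signal energy.
r_xx[0] = sum of x[n]^2 = 4^2 + (-2)^2
= 16 + 4 = 20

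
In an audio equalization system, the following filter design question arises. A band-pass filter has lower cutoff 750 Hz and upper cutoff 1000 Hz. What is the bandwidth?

Bandwidth = f_high - f_low
= 1000 Hz - 750 Hz = 250 Hz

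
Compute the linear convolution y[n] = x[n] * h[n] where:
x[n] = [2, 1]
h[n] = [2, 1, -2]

y[n] = sum_k x[k]*h[n-k]. Output length = len(x) + len(h) - 1 = 2 + 3 - 1 = 4.
y[0] = 2*2 = 4
y[1] = 1*2 + 2*1 = 4
y[2] = 1*1 + 2*-2 = -3
y[3] = 1*-2 = -2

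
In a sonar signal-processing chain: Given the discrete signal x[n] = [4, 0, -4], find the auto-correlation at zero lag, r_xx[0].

The auto-correlation at zero lag r_xx[0] equals the signal energy.
r_xx[0] = sum of x[n]^2 = 4^2 + 0^2 + (-4)^2
= 16 + 0 + 16 = 32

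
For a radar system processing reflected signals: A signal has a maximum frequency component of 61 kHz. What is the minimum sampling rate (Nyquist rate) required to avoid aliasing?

By the Nyquist-Shannon sampling theorem,
the minimum sampling rate (Nyquist rate) must be at least 2 * f_max.
Nyquist rate = 2 * 61 kHz = 122 kHz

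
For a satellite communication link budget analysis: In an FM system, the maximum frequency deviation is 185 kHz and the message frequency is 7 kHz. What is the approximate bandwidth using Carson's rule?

Carson's rule: BW = 2*(delta_f + f_m)
= 2*(185 + 7) kHz = 384 kHz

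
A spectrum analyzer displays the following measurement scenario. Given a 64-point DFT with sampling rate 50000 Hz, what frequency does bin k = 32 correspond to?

The frequency of DFT bin k is: f_k = k * f_s / N
f_32 = 32 * 50000 / 64 = 25000 Hz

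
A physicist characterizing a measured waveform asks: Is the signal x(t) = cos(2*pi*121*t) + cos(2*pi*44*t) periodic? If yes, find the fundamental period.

f1 = 121 Hz, f2 = 44 Hz
Period T1 = 1/121, T2 = 1/44
Ratio T1/T2 = 44/121, which is rational.
The signal is periodic with fundamental period T = 1/GCD(121,44) = 1/11 s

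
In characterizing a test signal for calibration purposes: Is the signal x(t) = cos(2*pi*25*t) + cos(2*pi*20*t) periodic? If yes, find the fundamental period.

f1 = 25 Hz, f2 = 20 Hz
Period T1 = 1/25, T2 = 1/20
Ratio T1/T2 = 20/25, which is rational.
The signal is periodic with fundamental period T = 1/GCD(25,20) = 1/5 s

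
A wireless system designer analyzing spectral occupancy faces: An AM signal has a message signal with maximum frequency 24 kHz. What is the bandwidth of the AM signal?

In AM (double-sideband), the bandwidth is twice the message frequency.
BW = 2 * f_m = 2 * 24 kHz = 48 kHz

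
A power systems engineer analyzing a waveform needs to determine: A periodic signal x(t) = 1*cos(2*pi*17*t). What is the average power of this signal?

Average power of A*cos(wt) is A^2/2.
P = 1^2 / 2 = 1/2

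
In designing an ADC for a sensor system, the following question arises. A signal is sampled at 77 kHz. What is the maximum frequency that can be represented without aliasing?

The maximum frequency that can be represented without aliasing
is the Nyquist frequency: f_max = f_s / 2 = 77 kHz / 2 = 77/2 kHz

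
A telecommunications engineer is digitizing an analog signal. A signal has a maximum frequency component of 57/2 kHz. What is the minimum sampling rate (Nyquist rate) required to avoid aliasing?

By the Nyquist-Shannon sampling theorem,
the minimum sampling rate (Nyquist rate) must be at least 2 * f_max.
Nyquist rate = 2 * 57/2 kHz = 57 kHz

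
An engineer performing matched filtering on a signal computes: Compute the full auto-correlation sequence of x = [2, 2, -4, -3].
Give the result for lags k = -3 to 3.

r_xx[k] = sum_m x[m]*x[m+k], indexed from 0, for k = -3 to 3:
  r_xx[-3] = x[3]*x[0] = -6
  r_xx[-2] = x[2]*x[0] + x[3]*x[1] = -14
  r_xx[-1] = x[1]*x[0] + x[2]*x[1] + x[3]*x[2] = 8
  r_xx[0] = x[0]*x[0] + x[1]*x[1] + x[2]*x[2] + x[3]*x[3] = 33
  r_xx[1] = x[0]*x[1] + x[1]*x[2] + x[2]*x[3] = 8
  r_xx[2] = x[0]*x[2] + x[1]*x[3] = -14
  r_xx[3] = x[0]*x[3] = -6
r_xx = [-6, -14, 8, 33, 8, -14, -6]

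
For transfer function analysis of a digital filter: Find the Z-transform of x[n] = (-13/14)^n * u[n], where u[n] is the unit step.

The Z-transform of a^n * u[n] is z/(z-a) for |z| > |a|.
Here a = -13/14, so X(z) = z/(z - (-13/14)) = 14z/(14z + 13)
ROC: |z| > 13/14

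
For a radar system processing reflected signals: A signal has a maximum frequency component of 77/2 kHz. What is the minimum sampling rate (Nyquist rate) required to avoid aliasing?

By the Nyquist-Shannon sampling theorem,
the minimum sampling rate (Nyquist rate) must be at least 2 * f_max.
Nyquist rate = 2 * 77/2 kHz = 77 kHz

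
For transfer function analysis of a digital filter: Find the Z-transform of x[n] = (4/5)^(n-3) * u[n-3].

Time-shifting property: if X(z) = Z{x[n]}, then Z{x[n-d]} = z^(-d) * X(z)
X(z) = z/(z - 4/5) for x[n] = (4/5)^n * u[n]
Z{x[n-3]} = z^(-3) * z/(z - 4/5) = z^(-2)/(z - 4/5)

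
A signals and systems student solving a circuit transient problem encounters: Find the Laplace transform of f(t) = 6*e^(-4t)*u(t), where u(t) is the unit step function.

Standard Laplace transform pair:
e^(-at)*u(t) <-> 1/(s+a)
With a = 4: L{6*e^(-4t)*u(t)} = 6/(s+4), ROC: Re(s) > -4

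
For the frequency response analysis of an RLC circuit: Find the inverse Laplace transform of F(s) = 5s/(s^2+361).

Standard pair: s/(s^2+w^2) <-> cos(wt)*u(t)
With k=5, w=19: f(t) = 5*cos(19t)*u(t)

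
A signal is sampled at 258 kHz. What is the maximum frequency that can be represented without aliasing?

The maximum frequency that can be represented without aliasing
is the Nyquist frequency: f_max = f_s / 2 = 258 kHz / 2 = 129 kHz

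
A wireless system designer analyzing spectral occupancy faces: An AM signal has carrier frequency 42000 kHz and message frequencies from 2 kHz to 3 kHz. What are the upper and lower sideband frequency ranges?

Upper sideband (USB) = fc + [fm_low, fm_high] = 42000 + [2, 3] = [42002, 42003] kHz
Lower sideband (LSB) = fc - [fm_high, fm_low] = 42000 - [3, 2] = [41997, 41998] kHz
Total occupied spectrum: 41997 kHz to 42003 kHz (plus carrier at 42000 kHz)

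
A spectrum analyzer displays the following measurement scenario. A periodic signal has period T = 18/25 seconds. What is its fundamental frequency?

The fundamental frequency is the reciprocal of the period.
f = 1/T = 1/(18/25) = 25/18 Hz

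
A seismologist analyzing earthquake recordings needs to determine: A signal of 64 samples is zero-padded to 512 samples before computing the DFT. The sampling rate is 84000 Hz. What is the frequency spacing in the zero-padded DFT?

Original DFT: N = 64, resolution = f_s/N = 84000/64 = 2625/2 Hz
Zero-padded DFT: N = 512, resolution = f_s/N = 84000/512 = 2625/16 Hz
Zero-padding interpolates the spectrum (finer frequency grid)
but does NOT improve the true spectral resolution (ability to resolve close frequencies).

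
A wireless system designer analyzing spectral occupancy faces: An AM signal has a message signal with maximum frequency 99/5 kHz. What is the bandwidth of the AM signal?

In AM (double-sideband), the bandwidth is twice the message frequency.
BW = 2 * f_m = 2 * 99/5 kHz = 198/5 kHz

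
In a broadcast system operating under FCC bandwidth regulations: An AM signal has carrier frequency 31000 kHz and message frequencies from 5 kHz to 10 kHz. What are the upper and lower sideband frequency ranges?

Upper sideband (USB) = fc + [fm_low, fm_high] = 31000 + [5, 10] = [31005, 31010] kHz
Lower sideband (LSB) = fc - [fm_high, fm_low] = 31000 - [10, 5] = [30990, 30995] kHz
Total occupied spectrum: 30990 kHz to 31010 kHz (plus carrier at 31000 kHz)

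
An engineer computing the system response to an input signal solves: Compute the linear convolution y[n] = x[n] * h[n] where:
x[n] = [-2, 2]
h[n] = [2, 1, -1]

y[n] = sum_k x[k]*h[n-k]. Output length = len(x) + len(h) - 1 = 2 + 3 - 1 = 4.
y[0] = -2*2 = -4
y[1] = 2*2 + -2*1 = 2
y[2] = 2*1 + -2*-1 = 4
y[3] = 2*-1 = -2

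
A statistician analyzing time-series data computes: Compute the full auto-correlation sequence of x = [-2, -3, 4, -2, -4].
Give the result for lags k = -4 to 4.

r_xx[k] = sum_m x[m]*x[m+k], indexed from 0, for k = -4 to 4:
  r_xx[-4] = x[4]*x[0] = 8
  r_xx[-3] = x[3]*x[0] + x[4]*x[1] = 16
  r_xx[-2] = x[2]*x[0] + x[3]*x[1] + x[4]*x[2] = -18
  r_xx[-1] = x[1]*x[0] + x[2]*x[1] + x[3]*x[2] + x[4]*x[3] = -6
  r_xx[0] = x[0]*x[0] + x[1]*x[1] + x[2]*x[2] + x[3]*x[3] + x[4]*x[4] = 49
  r_xx[1] = x[0]*x[1] + x[1]*x[2] + x[2]*x[3] + x[3]*x[4] = -6
  r_xx[2] = x[0]*x[2] + x[1]*x[3] + x[2]*x[4] = -18
  r_xx[3] = x[0]*x[3] + x[1]*x[4] = 16
  r_xx[4] = x[0]*x[4] = 8
r_xx = [8, 16, -18, -6, 49, -6, -18, 16, 8]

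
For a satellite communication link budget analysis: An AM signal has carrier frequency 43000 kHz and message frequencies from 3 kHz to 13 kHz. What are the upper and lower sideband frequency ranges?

Upper sideband (USB) = fc + [fm_low, fm_high] = 43000 + [3, 13] = [43003, 43013] kHz
Lower sideband (LSB) = fc - [fm_high, fm_low] = 43000 - [13, 3] = [42987, 42997] kHz
Total occupied spectrum: 42987 kHz to 43013 kHz (plus carrier at 43000 kHz)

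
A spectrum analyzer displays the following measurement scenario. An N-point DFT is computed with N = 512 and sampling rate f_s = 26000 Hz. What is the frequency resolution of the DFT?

DFT frequency resolution = f_s / N
= 26000 / 512 = 1625/32 Hz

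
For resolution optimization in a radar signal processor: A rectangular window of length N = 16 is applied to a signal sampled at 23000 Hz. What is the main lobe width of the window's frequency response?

For a rectangular window of length N,
the main lobe width in frequency is 2*f_s/N.
= 2*23000/16 = 2875 Hz
This determines the minimum frequency separation for resolving two sinusoids.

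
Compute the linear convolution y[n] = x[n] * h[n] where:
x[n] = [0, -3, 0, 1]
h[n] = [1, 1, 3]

y[n] = sum_k x[k]*h[n-k]. Output length = len(x) + len(h) - 1 = 4 + 3 - 1 = 6.
y[0] = 0*1 = 0
y[1] = -3*1 + 0*1 = -3
y[2] = 0*1 + -3*1 + 0*3 = -3
y[3] = 1*1 + 0*1 + -3*3 = -8
y[4] = 1*1 + 0*3 = 1
y[5] = 1*3 = 3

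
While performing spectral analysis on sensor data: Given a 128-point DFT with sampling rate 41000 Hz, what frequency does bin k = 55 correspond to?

The frequency of DFT bin k is: f_k = k * f_s / N
f_55 = 55 * 41000 / 128 = 281875/16 Hz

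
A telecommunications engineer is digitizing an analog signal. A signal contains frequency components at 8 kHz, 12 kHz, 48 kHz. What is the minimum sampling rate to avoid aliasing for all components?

The highest frequency component is f_max = 48 kHz.
Nyquist rate = 2 * f_max = 2 * 48 kHz = 96 kHz.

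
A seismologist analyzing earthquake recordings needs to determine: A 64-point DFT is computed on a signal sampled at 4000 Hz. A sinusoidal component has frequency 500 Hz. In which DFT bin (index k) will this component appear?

DFT frequency resolution = f_s/N = 4000/64 = 125/2 Hz
Bin index k = f_signal / resolution = 500 / 125/2 = 8
The signal frequency 500 Hz falls in DFT bin k = 8.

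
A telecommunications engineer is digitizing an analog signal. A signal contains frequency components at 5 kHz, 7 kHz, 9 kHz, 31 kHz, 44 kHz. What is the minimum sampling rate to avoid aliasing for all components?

The highest frequency component is f_max = 44 kHz.
Nyquist rate = 2 * f_max = 2 * 44 kHz = 88 kHz.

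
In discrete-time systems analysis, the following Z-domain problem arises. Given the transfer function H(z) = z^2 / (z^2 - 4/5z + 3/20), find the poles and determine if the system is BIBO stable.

Poles are roots of the denominator: z^2 - 4/5z + 3/20 = 0.
Quadratic formula: z = [-(-4/5) +/- sqrt((-4/5)^2 - 4*(3/20))] / 2
Discriminant = 16/25 - 3/5 = 1/25; sqrt = 1/5.
z = (4/5 +/- 1/5) / 2 => z = 1/2 or z = 3/10.
|p1| = 3/10, |p2| = 1/2.
For BIBO stability, all poles must lie inside the unit circle (|p| < 1).
System is STABLE since both |p| < 1.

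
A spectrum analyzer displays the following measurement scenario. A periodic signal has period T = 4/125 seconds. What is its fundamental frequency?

The fundamental frequency is the reciprocal of the period.
f = 1/T = 1/(4/125) = 125/4 Hz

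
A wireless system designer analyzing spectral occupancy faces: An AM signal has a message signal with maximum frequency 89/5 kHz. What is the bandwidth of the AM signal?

In AM (double-sideband), the bandwidth is twice the message frequency.
BW = 2 * f_m = 2 * 89/5 kHz = 178/5 kHz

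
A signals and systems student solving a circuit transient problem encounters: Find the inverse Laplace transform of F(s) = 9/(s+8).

Standard pair: k/(s+a) <-> k*e^(-at)*u(t)
With k=9, a=8: f(t) = 9*e^(-8t)*u(t)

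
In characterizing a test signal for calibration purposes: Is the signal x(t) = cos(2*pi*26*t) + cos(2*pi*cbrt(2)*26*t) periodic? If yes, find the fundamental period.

f1 = 26 Hz, f2 = 26*cbrt(2) Hz
Ratio f2/f1 = cbrt(2), which is irrational.
Since the frequency ratio is irrational, no common period exists.
The signal is not periodic.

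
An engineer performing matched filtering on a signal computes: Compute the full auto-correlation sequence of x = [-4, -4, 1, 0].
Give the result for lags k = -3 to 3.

r_xx[k] = sum_m x[m]*x[m+k], indexed from 0, for k = -3 to 3:
  r_xx[-3] = x[3]*x[0] = 0
  r_xx[-2] = x[2]*x[0] + x[3]*x[1] = -4
  r_xx[-1] = x[1]*x[0] + x[2]*x[1] + x[3]*x[2] = 12
  r_xx[0] = x[0]*x[0] + x[1]*x[1] + x[2]*x[2] + x[3]*x[3] = 33
  r_xx[1] = x[0]*x[1] + x[1]*x[2] + x[2]*x[3] = 12
  r_xx[2] = x[0]*x[2] + x[1]*x[3] = -4
  r_xx[3] = x[0]*x[3] = 0
r_xx = [0, -4, 12, 33, 12, -4, 0]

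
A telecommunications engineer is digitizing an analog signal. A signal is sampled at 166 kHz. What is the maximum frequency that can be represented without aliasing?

The maximum frequency that can be represented without aliasing
is the Nyquist frequency: f_max = f_s / 2 = 166 kHz / 2 = 83 kHz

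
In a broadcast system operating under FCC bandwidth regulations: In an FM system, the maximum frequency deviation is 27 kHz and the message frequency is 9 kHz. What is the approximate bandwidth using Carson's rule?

Carson's rule: BW = 2*(delta_f + f_m)
= 2*(27 + 9) kHz = 72 kHz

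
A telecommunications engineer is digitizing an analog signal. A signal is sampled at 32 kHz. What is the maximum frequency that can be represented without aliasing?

The maximum frequency that can be represented without aliasing
is the Nyquist frequency: f_max = f_s / 2 = 32 kHz / 2 = 16 kHz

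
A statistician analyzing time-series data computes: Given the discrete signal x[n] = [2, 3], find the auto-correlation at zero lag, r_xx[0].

The auto-correlation at zero lag r_xx[0] equals the signal energy.
r_xx[0] = sum of x[n]^2 = 2^2 + 3^2
= 4 + 9 = 13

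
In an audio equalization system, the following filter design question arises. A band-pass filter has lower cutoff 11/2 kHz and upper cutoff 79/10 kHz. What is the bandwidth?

Bandwidth = f_high - f_low
= 79/10 kHz - 11/2 kHz = 12/5 kHz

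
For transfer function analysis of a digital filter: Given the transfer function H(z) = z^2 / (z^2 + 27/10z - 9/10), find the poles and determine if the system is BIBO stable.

Poles are roots of the denominator: z^2 + 27/10z - 9/10 = 0.
Quadratic formula: z = [-(27/10) +/- sqrt((27/10)^2 - 4*(-9/10))] / 2
Discriminant = 729/100 + 18/5 = 1089/100; sqrt = 33/10.
z = (-27/10 +/- 33/10) / 2 => z = 3/10 or z = -3.
|p1| = 3, |p2| = 3/10.
For BIBO stability, all poles must lie inside the unit circle (|p| < 1).
System is UNSTABLE since at least one |p| >= 1.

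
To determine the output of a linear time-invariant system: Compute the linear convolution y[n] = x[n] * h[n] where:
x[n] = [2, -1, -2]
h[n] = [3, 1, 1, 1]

y[n] = sum_k x[k]*h[n-k]. Output length = len(x) + len(h) - 1 = 3 + 4 - 1 = 6.
y[0] = 2*3 = 6
y[1] = -1*3 + 2*1 = -1
y[2] = -2*3 + -1*1 + 2*1 = -5
y[3] = -2*1 + -1*1 + 2*1 = -1
y[4] = -2*1 + -1*1 = -3
y[5] = -2*1 = -2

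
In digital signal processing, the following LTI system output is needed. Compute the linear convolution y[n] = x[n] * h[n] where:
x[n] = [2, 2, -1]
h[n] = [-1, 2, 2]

y[n] = sum_k x[k]*h[n-k]. Output length = len(x) + len(h) - 1 = 3 + 3 - 1 = 5.
y[0] = 2*-1 = -2
y[1] = 2*-1 + 2*2 = 2
y[2] = -1*-1 + 2*2 + 2*2 = 9
y[3] = -1*2 + 2*2 = 2
y[4] = -1*2 = -2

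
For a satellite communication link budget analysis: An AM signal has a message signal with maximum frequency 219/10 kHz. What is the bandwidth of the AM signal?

In AM (double-sideband), the bandwidth is twice the message frequency.
BW = 2 * f_m = 2 * 219/10 kHz = 219/5 kHz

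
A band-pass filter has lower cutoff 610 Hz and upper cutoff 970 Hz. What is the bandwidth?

Bandwidth = f_high - f_low
= 970 Hz - 610 Hz = 360 Hz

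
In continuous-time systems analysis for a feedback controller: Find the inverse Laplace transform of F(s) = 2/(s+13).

Standard pair: k/(s+a) <-> k*e^(-at)*u(t)
With k=2, a=13: f(t) = 2*e^(-13t)*u(t)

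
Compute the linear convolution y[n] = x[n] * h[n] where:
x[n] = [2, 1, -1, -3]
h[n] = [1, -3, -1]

y[n] = sum_k x[k]*h[n-k]. Output length = len(x) + len(h) - 1 = 4 + 3 - 1 = 6.
y[0] = 2*1 = 2
y[1] = 1*1 + 2*-3 = -5
y[2] = -1*1 + 1*-3 + 2*-1 = -6
y[3] = -3*1 + -1*-3 + 1*-1 = -1
y[4] = -3*-3 + -1*-1 = 10
y[5] = -3*-1 = 3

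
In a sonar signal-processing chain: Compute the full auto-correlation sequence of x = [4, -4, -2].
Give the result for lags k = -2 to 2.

r_xx[k] = sum_m x[m]*x[m+k], indexed from 0, for k = -2 to 2:
  r_xx[-2] = x[2]*x[0] = -8
  r_xx[-1] = x[1]*x[0] + x[2]*x[1] = -8
  r_xx[0] = x[0]*x[0] + x[1]*x[1] + x[2]*x[2] = 36
  r_xx[1] = x[0]*x[1] + x[1]*x[2] = -8
  r_xx[2] = x[0]*x[2] = -8
r_xx = [-8, -8, 36, -8, -8]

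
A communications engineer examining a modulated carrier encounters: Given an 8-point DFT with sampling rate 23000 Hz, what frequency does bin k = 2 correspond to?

The frequency of DFT bin k is: f_k = k * f_s / N
f_2 = 2 * 23000 / 8 = 5750 Hz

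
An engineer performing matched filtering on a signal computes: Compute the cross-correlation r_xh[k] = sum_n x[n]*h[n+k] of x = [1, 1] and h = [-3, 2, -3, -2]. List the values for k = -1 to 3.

Both sequences indexed from 0 and zero outside their support.
Lags with overlap: k = -1 to 3.
  r_xh[-1] = x[1]*h[0] = -3
  r_xh[0] = x[0]*h[0] + x[1]*h[1] = -1
  r_xh[1] = x[0]*h[1] + x[1]*h[2] = -1
  r_xh[2] = x[0]*h[2] + x[1]*h[3] = -5
  r_xh[3] = x[0]*h[3] = -2
r_xh = [-3, -1, -1, -5, -2] (for k = -1, ..., 3)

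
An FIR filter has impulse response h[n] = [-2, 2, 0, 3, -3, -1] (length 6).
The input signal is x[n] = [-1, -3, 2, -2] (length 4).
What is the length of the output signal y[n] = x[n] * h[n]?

For linear convolution, the output length is:
len(y) = len(x) + len(h) - 1 = 4 + 6 - 1 = 9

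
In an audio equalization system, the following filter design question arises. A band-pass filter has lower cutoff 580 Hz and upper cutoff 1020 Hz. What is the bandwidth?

Bandwidth = f_high - f_low
= 1020 Hz - 580 Hz = 440 Hz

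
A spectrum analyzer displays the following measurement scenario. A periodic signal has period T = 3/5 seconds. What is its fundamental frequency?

The fundamental frequency is the reciprocal of the period.
f = 1/T = 1/(3/5) = 5/3 Hz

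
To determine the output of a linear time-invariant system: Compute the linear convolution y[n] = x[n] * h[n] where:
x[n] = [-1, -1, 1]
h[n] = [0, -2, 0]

y[n] = sum_k x[k]*h[n-k]. Output length = len(x) + len(h) - 1 = 3 + 3 - 1 = 5.
y[0] = -1*0 = 0
y[1] = -1*0 + -1*-2 = 2
y[2] = 1*0 + -1*-2 + -1*0 = 2
y[3] = 1*-2 + -1*0 = -2
y[4] = 1*0 = 0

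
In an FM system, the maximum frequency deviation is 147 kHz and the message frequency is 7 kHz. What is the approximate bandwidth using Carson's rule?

Carson's rule: BW = 2*(delta_f + f_m)
= 2*(147 + 7) kHz = 308 kHz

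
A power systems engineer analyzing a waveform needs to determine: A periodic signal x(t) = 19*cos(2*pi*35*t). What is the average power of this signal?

Average power of A*cos(wt) is A^2/2.
P = 19^2 / 2 = 361/2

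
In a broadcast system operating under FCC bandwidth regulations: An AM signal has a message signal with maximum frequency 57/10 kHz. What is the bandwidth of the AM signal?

In AM (double-sideband), the bandwidth is twice the message frequency.
BW = 2 * f_m = 2 * 57/10 kHz = 57/5 kHz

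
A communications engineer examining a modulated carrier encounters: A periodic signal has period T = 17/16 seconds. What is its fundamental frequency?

The fundamental frequency is the reciprocal of the period.
f = 1/T = 1/(17/16) = 16/17 Hz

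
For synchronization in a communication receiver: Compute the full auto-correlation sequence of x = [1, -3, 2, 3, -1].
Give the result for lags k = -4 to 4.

r_xx[k] = sum_m x[m]*x[m+k], indexed from 0, for k = -4 to 4:
  r_xx[-4] = x[4]*x[0] = -1
  r_xx[-3] = x[3]*x[0] + x[4]*x[1] = 6
  r_xx[-2] = x[2]*x[0] + x[3]*x[1] + x[4]*x[2] = -9
  r_xx[-1] = x[1]*x[0] + x[2]*x[1] + x[3]*x[2] + x[4]*x[3] = -6
  r_xx[0] = x[0]*x[0] + x[1]*x[1] + x[2]*x[2] + x[3]*x[3] + x[4]*x[4] = 24
  r_xx[1] = x[0]*x[1] + x[1]*x[2] + x[2]*x[3] + x[3]*x[4] = -6
  r_xx[2] = x[0]*x[2] + x[1]*x[3] + x[2]*x[4] = -9
  r_xx[3] = x[0]*x[3] + x[1]*x[4] = 6
  r_xx[4] = x[0]*x[4] = -1
r_xx = [-1, 6, -9, -6, 24, -6, -9, 6, -1]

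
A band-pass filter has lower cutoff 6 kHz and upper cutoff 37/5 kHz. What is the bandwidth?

Bandwidth = f_high - f_low
= 37/5 kHz - 6 kHz = 7/5 kHz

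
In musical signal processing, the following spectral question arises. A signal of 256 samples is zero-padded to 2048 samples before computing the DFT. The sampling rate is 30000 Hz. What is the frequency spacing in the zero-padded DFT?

Original DFT: N = 256, resolution = f_s/N = 30000/256 = 1875/16 Hz
Zero-padded DFT: N = 2048, resolution = f_s/N = 30000/2048 = 1875/128 Hz
Zero-padding interpolates the spectrum (finer frequency grid)
but does NOT improve the true spectral resolution (ability to resolve close frequencies).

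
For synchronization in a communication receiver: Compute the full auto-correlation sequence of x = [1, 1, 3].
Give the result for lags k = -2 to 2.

r_xx[k] = sum_m x[m]*x[m+k], indexed from 0, for k = -2 to 2:
  r_xx[-2] = x[2]*x[0] = 3
  r_xx[-1] = x[1]*x[0] + x[2]*x[1] = 4
  r_xx[0] = x[0]*x[0] + x[1]*x[1] + x[2]*x[2] = 11
  r_xx[1] = x[0]*x[1] + x[1]*x[2] = 4
  r_xx[2] = x[0]*x[2] = 3
r_xx = [3, 4, 11, 4, 3]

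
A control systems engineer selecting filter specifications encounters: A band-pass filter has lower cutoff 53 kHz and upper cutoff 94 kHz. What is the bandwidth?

Bandwidth = f_high - f_low
= 94 kHz - 53 kHz = 41 kHz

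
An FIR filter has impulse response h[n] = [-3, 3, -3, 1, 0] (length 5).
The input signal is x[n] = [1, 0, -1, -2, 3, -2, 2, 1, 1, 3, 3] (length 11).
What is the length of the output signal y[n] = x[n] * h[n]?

For linear convolution, the output length is:
len(y) = len(x) + len(h) - 1 = 11 + 5 - 1 = 15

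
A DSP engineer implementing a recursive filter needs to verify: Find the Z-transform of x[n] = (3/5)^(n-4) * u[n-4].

Time-shifting property: if X(z) = Z{x[n]}, then Z{x[n-d]} = z^(-d) * X(z)
X(z) = z/(z - 3/5) for x[n] = (3/5)^n * u[n]
Z{x[n-4]} = z^(-4) * z/(z - 3/5) = z^(-3)/(z - 3/5)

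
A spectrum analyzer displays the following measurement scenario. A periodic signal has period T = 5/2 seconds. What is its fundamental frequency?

The fundamental frequency is the reciprocal of the period.
f = 1/T = 1/(5/2) = 2/5 Hz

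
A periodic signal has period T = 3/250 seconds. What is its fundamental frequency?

The fundamental frequency is the reciprocal of the period.
f = 1/T = 1/(3/250) = 250/3 Hz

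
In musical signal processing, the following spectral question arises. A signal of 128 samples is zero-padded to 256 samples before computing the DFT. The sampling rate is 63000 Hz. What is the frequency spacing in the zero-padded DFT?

Original DFT: N = 128, resolution = f_s/N = 63000/128 = 7875/16 Hz
Zero-padded DFT: N = 256, resolution = f_s/N = 63000/256 = 7875/32 Hz
Zero-padding interpolates the spectrum (finer frequency grid)
but does NOT improve the true spectral resolution (ability to resolve close frequencies).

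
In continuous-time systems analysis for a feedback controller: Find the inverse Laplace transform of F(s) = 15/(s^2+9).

Standard pair: w/(s^2+w^2) <-> sin(wt)*u(t)
Recognize w^2 = 9, so w = 3; numerator 15 = 5*3.
f(t) = 5*sin(3t)*u(t)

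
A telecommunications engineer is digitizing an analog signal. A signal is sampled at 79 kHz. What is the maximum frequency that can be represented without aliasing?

The maximum frequency that can be represented without aliasing
is the Nyquist frequency: f_max = f_s / 2 = 79 kHz / 2 = 79/2 kHz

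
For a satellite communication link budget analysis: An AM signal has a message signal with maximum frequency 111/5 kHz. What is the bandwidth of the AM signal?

In AM (double-sideband), the bandwidth is twice the message frequency.
BW = 2 * f_m = 2 * 111/5 kHz = 222/5 kHz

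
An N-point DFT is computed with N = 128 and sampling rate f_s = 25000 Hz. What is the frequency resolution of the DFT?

DFT frequency resolution = f_s / N
= 25000 / 128 = 3125/16 Hz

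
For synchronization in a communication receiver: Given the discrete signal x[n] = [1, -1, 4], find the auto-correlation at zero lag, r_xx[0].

The auto-correlation at zero lag r_xx[0] equals the signal energy.
r_xx[0] = sum of x[n]^2 = 1^2 + (-1)^2 + 4^2
= 1 + 1 + 16 = 18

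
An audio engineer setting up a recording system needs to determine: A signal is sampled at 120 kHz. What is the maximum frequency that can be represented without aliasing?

The maximum frequency that can be represented without aliasing
is the Nyquist frequency: f_max = f_s / 2 = 120 kHz / 2 = 60 kHz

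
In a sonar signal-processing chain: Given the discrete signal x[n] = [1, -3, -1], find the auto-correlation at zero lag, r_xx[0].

The auto-correlation at zero lag r_xx[0] equals the signal energy.
r_xx[0] = sum of x[n]^2 = 1^2 + (-3)^2 + (-1)^2
= 1 + 9 + 1 = 11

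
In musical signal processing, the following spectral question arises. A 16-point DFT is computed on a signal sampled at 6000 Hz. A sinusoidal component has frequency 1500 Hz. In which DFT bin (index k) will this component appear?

DFT frequency resolution = f_s/N = 6000/16 = 375 Hz
Bin index k = f_signal / resolution = 1500 / 375 = 4
The signal frequency 1500 Hz falls in DFT bin k = 4.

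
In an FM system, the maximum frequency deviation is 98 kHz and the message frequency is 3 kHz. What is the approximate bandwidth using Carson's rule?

Carson's rule: BW = 2*(delta_f + f_m)
= 2*(98 + 3) kHz = 202 kHz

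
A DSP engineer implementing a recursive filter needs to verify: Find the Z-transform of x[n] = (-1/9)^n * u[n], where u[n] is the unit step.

The Z-transform of a^n * u[n] is z/(z-a) for |z| > |a|.
Here a = -1/9, so X(z) = z/(z - (-1/9)) = 9z/(9z + 1)
ROC: |z| > 1/9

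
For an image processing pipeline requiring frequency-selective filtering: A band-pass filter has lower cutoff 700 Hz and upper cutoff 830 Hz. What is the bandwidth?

Bandwidth = f_high - f_low
= 830 Hz - 700 Hz = 130 Hz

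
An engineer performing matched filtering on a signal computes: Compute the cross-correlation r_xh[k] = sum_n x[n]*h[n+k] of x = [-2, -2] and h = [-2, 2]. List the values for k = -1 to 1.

Both sequences indexed from 0 and zero outside their support.
Lags with overlap: k = -1 to 1.
  r_xh[-1] = x[1]*h[0] = 4
  r_xh[0] = x[0]*h[0] + x[1]*h[1] = 0
  r_xh[1] = x[0]*h[1] = -4
r_xh = [4, 0, -4] (for k = -1, ..., 1)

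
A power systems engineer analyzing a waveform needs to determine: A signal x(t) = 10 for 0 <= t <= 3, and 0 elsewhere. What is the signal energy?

Energy = integral of |x(t)|^2 dt over the signal duration
= 10^2 * 3 = 100 * 3 = 300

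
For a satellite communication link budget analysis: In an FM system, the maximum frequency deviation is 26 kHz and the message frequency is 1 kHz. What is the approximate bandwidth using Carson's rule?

Carson's rule: BW = 2*(delta_f + f_m)
= 2*(26 + 1) kHz = 54 kHz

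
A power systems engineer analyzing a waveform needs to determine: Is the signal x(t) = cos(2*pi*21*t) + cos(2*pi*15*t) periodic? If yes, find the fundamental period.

f1 = 21 Hz, f2 = 15 Hz
Period T1 = 1/21, T2 = 1/15
Ratio T1/T2 = 15/21, which is rational.
The signal is periodic with fundamental period T = 1/GCD(21,15) = 1/3 s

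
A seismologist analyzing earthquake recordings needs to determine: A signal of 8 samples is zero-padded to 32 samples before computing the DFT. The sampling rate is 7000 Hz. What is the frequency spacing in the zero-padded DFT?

Original DFT: N = 8, resolution = f_s/N = 7000/8 = 875 Hz
Zero-padded DFT: N = 32, resolution = f_s/N = 7000/32 = 875/4 Hz
Zero-padding interpolates the spectrum (finer frequency grid)
but does NOT improve the true spectral resolution (ability to resolve close frequencies).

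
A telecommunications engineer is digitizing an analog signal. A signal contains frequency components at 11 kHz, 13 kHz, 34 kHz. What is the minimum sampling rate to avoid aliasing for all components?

The highest frequency component is f_max = 34 kHz.
Nyquist rate = 2 * f_max = 2 * 34 kHz = 68 kHz.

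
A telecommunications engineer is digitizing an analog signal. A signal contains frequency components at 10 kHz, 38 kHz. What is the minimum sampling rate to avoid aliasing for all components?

The highest frequency component is f_max = 38 kHz.
Nyquist rate = 2 * f_max = 2 * 38 kHz = 76 kHz.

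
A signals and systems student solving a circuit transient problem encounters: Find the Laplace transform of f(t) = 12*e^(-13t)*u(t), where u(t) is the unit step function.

Standard Laplace transform pair:
e^(-at)*u(t) <-> 1/(s+a)
With a = 13: L{12*e^(-13t)*u(t)} = 12/(s+13), ROC: Re(s) > -13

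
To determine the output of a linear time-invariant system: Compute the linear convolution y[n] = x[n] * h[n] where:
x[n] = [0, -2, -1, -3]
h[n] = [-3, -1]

y[n] = sum_k x[k]*h[n-k]. Output length = len(x) + len(h) - 1 = 4 + 2 - 1 = 5.
y[0] = 0*-3 = 0
y[1] = -2*-3 + 0*-1 = 6
y[2] = -1*-3 + -2*-1 = 5
y[3] = -3*-3 + -1*-1 = 10
y[4] = -3*-1 = 3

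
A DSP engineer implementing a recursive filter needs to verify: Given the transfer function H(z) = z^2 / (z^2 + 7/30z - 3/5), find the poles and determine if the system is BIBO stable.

Poles are roots of the denominator: z^2 + 7/30z - 3/5 = 0.
Quadratic formula: z = [-(7/30) +/- sqrt((7/30)^2 - 4*(-3/5))] / 2
Discriminant = 49/900 + 12/5 = 2209/900; sqrt = 47/30.
z = (-7/30 +/- 47/30) / 2 => z = 2/3 or z = -9/10.
|p1| = 9/10, |p2| = 2/3.
For BIBO stability, all poles must lie inside the unit circle (|p| < 1).
System is STABLE since both |p| < 1.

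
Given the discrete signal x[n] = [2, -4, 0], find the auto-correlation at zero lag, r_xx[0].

The auto-correlation at zero lag r_xx[0] equals the signal energy.
r_xx[0] = sum of x[n]^2 = 2^2 + (-4)^2 + 0^2
= 4 + 16 + 0 = 20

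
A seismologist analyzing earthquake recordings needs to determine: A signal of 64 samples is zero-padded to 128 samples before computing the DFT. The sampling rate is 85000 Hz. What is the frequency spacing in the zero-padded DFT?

Original DFT: N = 64, resolution = f_s/N = 85000/64 = 10625/8 Hz
Zero-padded DFT: N = 128, resolution = f_s/N = 85000/128 = 10625/16 Hz
Zero-padding interpolates the spectrum (finer frequency grid)
but does NOT improve the true spectral resolution (ability to resolve close frequencies).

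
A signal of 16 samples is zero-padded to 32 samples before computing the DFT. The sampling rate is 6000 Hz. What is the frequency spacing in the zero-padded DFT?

Original DFT: N = 16, resolution = f_s/N = 6000/16 = 375 Hz
Zero-padded DFT: N = 32, resolution = f_s/N = 6000/32 = 375/2 Hz
Zero-padding interpolates the spectrum (finer frequency grid)
but does NOT improve the true spectral resolution (ability to resolve close frequencies).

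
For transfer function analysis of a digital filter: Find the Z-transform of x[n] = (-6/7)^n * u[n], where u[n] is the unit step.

The Z-transform of a^n * u[n] is z/(z-a) for |z| > |a|.
Here a = -6/7, so X(z) = z/(z - (-6/7)) = 7z/(7z + 6)
ROC: |z| > 6/7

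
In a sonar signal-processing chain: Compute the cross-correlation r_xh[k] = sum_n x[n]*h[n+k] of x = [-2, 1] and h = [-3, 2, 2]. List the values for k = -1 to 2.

Both sequences indexed from 0 and zero outside their support.
Lags with overlap: k = -1 to 2.
  r_xh[-1] = x[1]*h[0] = -3
  r_xh[0] = x[0]*h[0] + x[1]*h[1] = 8
  r_xh[1] = x[0]*h[1] + x[1]*h[2] = -2
  r_xh[2] = x[0]*h[2] = -4
r_xh = [-3, 8, -2, -4] (for k = -1, ..., 2)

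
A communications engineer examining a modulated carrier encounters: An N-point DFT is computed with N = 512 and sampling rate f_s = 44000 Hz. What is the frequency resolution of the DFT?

DFT frequency resolution = f_s / N
= 44000 / 512 = 1375/16 Hz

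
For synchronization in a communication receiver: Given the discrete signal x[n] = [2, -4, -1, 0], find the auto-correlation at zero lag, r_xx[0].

The auto-correlation at zero lag r_xx[0] equals the signal energy.
r_xx[0] = sum of x[n]^2 = 2^2 + (-4)^2 + (-1)^2 + 0^2
= 4 + 16 + 1 + 0 = 21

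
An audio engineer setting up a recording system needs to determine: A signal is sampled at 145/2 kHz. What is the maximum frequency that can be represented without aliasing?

The maximum frequency that can be represented without aliasing
is the Nyquist frequency: f_max = f_s / 2 = 145/2 kHz / 2 = 145/4 kHz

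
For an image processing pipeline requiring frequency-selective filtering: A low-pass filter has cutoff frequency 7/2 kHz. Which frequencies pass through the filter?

A low-pass filter passes all frequencies below the cutoff frequency 7/2 kHz and attenuates higher frequencies.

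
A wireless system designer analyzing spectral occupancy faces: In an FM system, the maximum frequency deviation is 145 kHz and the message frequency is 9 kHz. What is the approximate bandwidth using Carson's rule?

Carson's rule: BW = 2*(delta_f + f_m)
= 2*(145 + 9) kHz = 308 kHz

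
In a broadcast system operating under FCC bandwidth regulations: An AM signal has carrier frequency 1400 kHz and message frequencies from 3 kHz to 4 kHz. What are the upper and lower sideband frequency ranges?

Upper sideband (USB) = fc + [fm_low, fm_high] = 1400 + [3, 4] = [1403, 1404] kHz
Lower sideband (LSB) = fc - [fm_high, fm_low] = 1400 - [4, 3] = [1396, 1397] kHz
Total occupied spectrum: 1396 kHz to 1404 kHz (plus carrier at 1400 kHz)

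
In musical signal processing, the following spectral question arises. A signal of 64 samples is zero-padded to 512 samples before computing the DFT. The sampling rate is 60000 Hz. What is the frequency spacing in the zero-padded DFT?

Original DFT: N = 64, resolution = f_s/N = 60000/64 = 1875/2 Hz
Zero-padded DFT: N = 512, resolution = f_s/N = 60000/512 = 1875/16 Hz
Zero-padding interpolates the spectrum (finer frequency grid)
but does NOT improve the true spectral resolution (ability to resolve close frequencies).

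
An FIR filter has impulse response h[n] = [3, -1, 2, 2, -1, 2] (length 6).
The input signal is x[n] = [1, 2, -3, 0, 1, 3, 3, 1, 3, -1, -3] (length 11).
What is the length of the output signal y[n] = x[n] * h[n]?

For linear convolution, the output length is:
len(y) = len(x) + len(h) - 1 = 11 + 6 - 1 = 16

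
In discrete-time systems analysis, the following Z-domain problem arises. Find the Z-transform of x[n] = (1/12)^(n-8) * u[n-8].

Time-shifting property: if X(z) = Z{x[n]}, then Z{x[n-d]} = z^(-d) * X(z)
X(z) = z/(z - 1/12) for x[n] = (1/12)^n * u[n]
Z{x[n-8]} = z^(-8) * z/(z - 1/12) = z^(-7)/(z - 1/12)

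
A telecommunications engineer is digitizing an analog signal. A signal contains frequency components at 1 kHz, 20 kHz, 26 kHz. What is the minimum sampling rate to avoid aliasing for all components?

The highest frequency component is f_max = 26 kHz.
Nyquist rate = 2 * f_max = 2 * 26 kHz = 52 kHz.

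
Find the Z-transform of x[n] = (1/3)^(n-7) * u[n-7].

Time-shifting property: if X(z) = Z{x[n]}, then Z{x[n-d]} = z^(-d) * X(z)
X(z) = z/(z - 1/3) for x[n] = (1/3)^n * u[n]
Z{x[n-7]} = z^(-7) * z/(z - 1/3) = z^(-6)/(z - 1/3)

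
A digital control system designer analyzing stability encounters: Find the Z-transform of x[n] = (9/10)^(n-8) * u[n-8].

Time-shifting property: if X(z) = Z{x[n]}, then Z{x[n-d]} = z^(-d) * X(z)
X(z) = z/(z - 9/10) for x[n] = (9/10)^n * u[n]
Z{x[n-8]} = z^(-8) * z/(z - 9/10) = z^(-7)/(z - 9/10)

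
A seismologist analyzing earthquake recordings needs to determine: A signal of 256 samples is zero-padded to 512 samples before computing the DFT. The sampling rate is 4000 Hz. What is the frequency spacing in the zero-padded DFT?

Original DFT: N = 256, resolution = f_s/N = 4000/256 = 125/8 Hz
Zero-padded DFT: N = 512, resolution = f_s/N = 4000/512 = 125/16 Hz
Zero-padding interpolates the spectrum (finer frequency grid)
but does NOT improve the true spectral resolution (ability to resolve close frequencies).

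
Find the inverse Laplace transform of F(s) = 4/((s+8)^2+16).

Standard pair: w/((s+a)^2+w^2) <-> e^(-at)*sin(wt)*u(t)
With a=8, w=4: f(t) = e^(-8t)*sin(4t)*u(t)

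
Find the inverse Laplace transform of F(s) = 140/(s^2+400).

Standard pair: w/(s^2+w^2) <-> sin(wt)*u(t)
Recognize w^2 = 400, so w = 20; numerator 140 = 7*20.
f(t) = 7*sin(20t)*u(t)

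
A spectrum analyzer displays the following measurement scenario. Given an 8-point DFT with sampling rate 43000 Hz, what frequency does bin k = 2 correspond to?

The frequency of DFT bin k is: f_k = k * f_s / N
f_2 = 2 * 43000 / 8 = 10750 Hz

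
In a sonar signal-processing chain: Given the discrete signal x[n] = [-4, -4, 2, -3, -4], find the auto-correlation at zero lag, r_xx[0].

The auto-correlation at zero lag r_xx[0] equals the signal energy.
r_xx[0] = sum of x[n]^2 = (-4)^2 + (-4)^2 + 2^2 + (-3)^2 + (-4)^2
= 16 + 16 + 4 + 9 + 16 = 61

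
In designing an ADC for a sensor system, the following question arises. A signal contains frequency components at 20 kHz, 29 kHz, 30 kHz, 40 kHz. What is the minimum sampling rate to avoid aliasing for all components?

The highest frequency component is f_max = 40 kHz.
Nyquist rate = 2 * f_max = 2 * 40 kHz = 80 kHz.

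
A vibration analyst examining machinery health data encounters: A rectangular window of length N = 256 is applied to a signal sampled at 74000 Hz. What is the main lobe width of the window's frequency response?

For a rectangular window of length N,
the main lobe width in frequency is 2*f_s/N.
= 2*74000/256 = 4625/8 Hz
This determines the minimum frequency separation for resolving two sinusoids.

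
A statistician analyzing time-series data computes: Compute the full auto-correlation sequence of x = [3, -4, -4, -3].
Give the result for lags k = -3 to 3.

r_xx[k] = sum_m x[m]*x[m+k], indexed from 0, for k = -3 to 3:
  r_xx[-3] = x[3]*x[0] = -9
  r_xx[-2] = x[2]*x[0] + x[3]*x[1] = 0
  r_xx[-1] = x[1]*x[0] + x[2]*x[1] + x[3]*x[2] = 16
  r_xx[0] = x[0]*x[0] + x[1]*x[1] + x[2]*x[2] + x[3]*x[3] = 50
  r_xx[1] = x[0]*x[1] + x[1]*x[2] + x[2]*x[3] = 16
  r_xx[2] = x[0]*x[2] + x[1]*x[3] = 0
  r_xx[3] = x[0]*x[3] = -9
r_xx = [-9, 0, 16, 50, 16, 0, -9]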